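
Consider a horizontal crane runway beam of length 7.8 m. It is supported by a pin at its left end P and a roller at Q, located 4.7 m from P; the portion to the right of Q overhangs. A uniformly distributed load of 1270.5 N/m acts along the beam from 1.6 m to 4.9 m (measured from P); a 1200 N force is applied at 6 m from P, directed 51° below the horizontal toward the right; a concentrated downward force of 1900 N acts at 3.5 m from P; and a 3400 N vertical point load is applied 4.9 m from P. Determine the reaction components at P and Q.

P_x = -755.2 N, P_y = 1376 N, Q_y = 9049 N

Resultant of the distributed load: 1270.5 × 3.3 = 4192.65 N at 3.25 m from P.
Moments about P: Q_y·4.7 − (1270.5·3.3)·3.25 − 1200·sin51°·6 − 1900·3.5 − 3400·4.9 = 0 → Q_y = 42531.6/4.7 = 9049.28 ≈ 9049 N.
ΣF_y = 0: P_y + 9049.28 − 1270.5·3.3 − 1200·sin51° − 1900 − 3400 = 0 → P_y = 1376 N.
ΣF_x = 0: P_x + 1200·cos51° = 0 → P_x = -755.2 N.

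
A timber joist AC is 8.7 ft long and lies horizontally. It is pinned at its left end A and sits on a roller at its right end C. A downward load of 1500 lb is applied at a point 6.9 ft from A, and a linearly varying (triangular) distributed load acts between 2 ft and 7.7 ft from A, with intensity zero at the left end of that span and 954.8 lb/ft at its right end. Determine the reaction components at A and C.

Resultant of the triangular load: ½ × 954.8 × 5.7 = 2721.18 lb, acting at 5.8 ft from A (one-third of the span from the peak).
ΣM about A: C_y·8.7 − 1500·6.9 − (½·954.8·5.7)·5.8 = 0 → C_y = 26132.844/8.7 = 3003.78 ≈ 3004 lb.
ΣF_y = 0: A_y + 3003.78 − 1500 − ½·954.8·5.7 = 0 → A_y = 1217 lb.
ΣF_x = 0: no horizontal applied forces, so A_x = 0.

A_x = 0, A_y = 1217 lb, C_y = 3004 lb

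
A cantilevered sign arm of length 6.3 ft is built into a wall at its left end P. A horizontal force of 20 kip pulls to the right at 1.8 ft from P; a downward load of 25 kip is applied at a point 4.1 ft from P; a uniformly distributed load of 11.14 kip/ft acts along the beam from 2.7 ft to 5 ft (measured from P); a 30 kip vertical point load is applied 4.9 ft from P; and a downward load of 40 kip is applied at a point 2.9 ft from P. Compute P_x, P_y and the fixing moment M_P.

P_x = -20.00 kip, P_y = 120.6 kip, M_P = 464.1 kip·ft

Resultant of the distributed load: 11.14 × 2.3 = 25.622 kip at 3.85 ft from P.
ΣF_x = 0: P_x + 20 = 0 → P_x = -20.00 kip.
ΣF_y = 0: P_y − 25 − 11.14·2.3 − 30 − 40 = 0 → P_y = 120.6 kip.
ΣM about P: M_P − 25·4.1 − (11.14·2.3)·3.85 − 30·4.9 − 40·2.9 = 0 → M_P = 464.1 kip·ft.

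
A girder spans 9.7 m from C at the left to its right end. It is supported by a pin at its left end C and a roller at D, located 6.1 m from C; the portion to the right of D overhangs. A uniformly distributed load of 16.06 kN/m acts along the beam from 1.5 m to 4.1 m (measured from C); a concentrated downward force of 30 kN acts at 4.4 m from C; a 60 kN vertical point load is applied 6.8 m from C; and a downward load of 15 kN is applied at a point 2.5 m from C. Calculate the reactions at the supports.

Resultant of the distributed load: 16.06 × 2.6 = 41.756 kN at 2.8 m from C.
ΣM about C: D_y·6.1 − (16.06·2.6)·2.8 − 30·4.4 − 60·6.8 − 15·2.5 = 0 → D_y = 694.4168/6.1 = 113.839 ≈ 113.8 kN.
ΣF_y = 0: C_y + 113.839 − 16.06·2.6 − 30 − 60 − 15 = 0 → C_y = 32.92 kN.
ΣF_x = 0: no horizontal applied forces, so C_x = 0.

C_x = 0, C_y = 32.92 kN, D_y = 113.8 kN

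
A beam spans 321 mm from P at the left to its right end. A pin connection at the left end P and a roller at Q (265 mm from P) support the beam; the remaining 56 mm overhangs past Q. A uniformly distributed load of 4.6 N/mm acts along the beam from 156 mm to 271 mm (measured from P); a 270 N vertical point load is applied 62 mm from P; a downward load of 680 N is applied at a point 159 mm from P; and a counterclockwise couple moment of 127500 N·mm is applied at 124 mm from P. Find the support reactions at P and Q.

Resultant of the distributed load: 4.6 × 115 = 529 N at 213.5 mm from P.
Moments about P: Q_y·265 − (4.6·115)·213.5 − 270·62 − 680·159 + 127500 = 0 → Q_y = 110301.5/265 = 416.232 ≈ 416.2 N.
ΣF_y = 0: P_y + 416.232 − 4.6·115 − 270 − 680 = 0 → P_y = 1063 N.
ΣF_x = 0: no horizontal applied forces, so P_x = 0.

P_x = 0, P_y = 1063 N, Q_y = 416.2 N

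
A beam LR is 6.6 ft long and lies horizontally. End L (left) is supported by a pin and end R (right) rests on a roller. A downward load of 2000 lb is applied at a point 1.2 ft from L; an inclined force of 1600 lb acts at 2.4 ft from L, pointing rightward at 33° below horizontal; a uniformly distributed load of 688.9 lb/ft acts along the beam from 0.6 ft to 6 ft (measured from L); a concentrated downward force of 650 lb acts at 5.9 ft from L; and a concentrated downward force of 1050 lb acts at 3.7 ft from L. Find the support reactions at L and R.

Resultant of the distributed load: 688.9 × 5.4 = 3720.06 lb at 3.3 ft from L.
Taking moments about L: R_y·6.6 − 2000·1.2 − 1600·sin33°·2.4 − (688.9·5.4)·3.3 − 650·5.9 − 1050·3.7 = 0 → R_y = 24487.6/6.6 = 3710.24 ≈ 3710 lb.
ΣF_y = 0: L_y + 3710.24 − 2000 − 1600·sin33° − 688.9·5.4 − 650 − 1050 = 0 → L_y = 4581 lb.
ΣF_x = 0: L_x + 1600·cos33° = 0 → L_x = -1342 lb.

L_x = -1342 lb, L_y = 4581 lb, R_y = 3710 lb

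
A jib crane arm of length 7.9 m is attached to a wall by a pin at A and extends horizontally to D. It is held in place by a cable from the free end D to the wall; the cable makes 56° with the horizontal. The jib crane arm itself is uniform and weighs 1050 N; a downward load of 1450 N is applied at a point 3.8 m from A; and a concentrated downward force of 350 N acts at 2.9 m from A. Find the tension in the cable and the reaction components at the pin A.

T = 1630 N, A_x = 911.2 N, A_y = 1499 N

ΣM about A: T·sin56°·7.9 − 1050·3.95 − 1450·3.8 − 350·2.9 = 0 → T = 10672.5/(7.9·0.829038) = 1629.54 ≈ 1630 N.
ΣF_x = 0: A_x − T·cos56° = 0 → A_x = 1629.54 × 0.559193 = 911.2 N.
ΣF_y = 0: A_y + T·sin56° − 1050 − 1450 − 350 = 0 → A_y = 2850 − 1629.54 × 0.829038 = 1499 N.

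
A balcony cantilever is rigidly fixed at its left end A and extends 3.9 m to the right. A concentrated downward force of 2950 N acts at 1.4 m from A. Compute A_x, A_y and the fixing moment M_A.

A_x = 0, A_y = 2950 N, M_A = 4130 N·m

ΣF_x = 0: A_x = 0.
ΣF_y = 0: A_y − 2950 = 0 → A_y = 2950 N.
ΣM about A: M_A − 2950·1.4 = 0 → M_A = 4130 N·m.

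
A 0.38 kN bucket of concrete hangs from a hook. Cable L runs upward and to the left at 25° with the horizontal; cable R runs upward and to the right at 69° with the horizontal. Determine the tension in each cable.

ΣF_x = 0: −T_L·cos25° + T_R·cos69° = 0 → T_R = 2.52899·T_L.
ΣF_y = 0: T_L·sin25° + T_R·sin69° = 0.38.
Substitute: T_L·(0.422618 + 2.52899·0.93358) = 0.38 → T_L = 0.136512 ≈ 0.1365 kN.
Then T_R = 2.52899 × 0.136512 = 0.3452 kN.

T_L = 0.1365 kN, T_R = 0.3452 kN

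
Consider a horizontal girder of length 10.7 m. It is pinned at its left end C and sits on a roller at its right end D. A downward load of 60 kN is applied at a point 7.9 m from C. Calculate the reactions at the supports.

C_x = 0, C_y = 15.70 kN, D_y = 44.30 kN

ΣM about C: D_y·10.7 − 60·7.9 = 0 → D_y = 474/10.7 = 44.2991 ≈ 44.30 kN.
ΣF_y = 0: C_y + 44.2991 − 60 = 0 → C_y = 15.70 kN.
ΣF_x = 0: no horizontal applied forces, so C_x = 0.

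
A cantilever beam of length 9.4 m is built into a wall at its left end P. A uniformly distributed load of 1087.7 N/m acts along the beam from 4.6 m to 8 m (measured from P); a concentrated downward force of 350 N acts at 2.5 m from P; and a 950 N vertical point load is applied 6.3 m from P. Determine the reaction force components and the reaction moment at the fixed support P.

P_x = 0, P_y = 4998 N, M_P = 30160 N·m

Resultant of the distributed load: 1087.7 × 3.4 = 3698.18 N at 6.3 m from P.
ΣF_x = 0: P_x = 0.
ΣF_y = 0: P_y − 1087.7·3.4 − 350 − 950 = 0 → P_y = 4998 N.
ΣM about P: M_P − (1087.7·3.4)·6.3 − 350·2.5 − 950·6.3 = 0 → M_P = 30160 N·m.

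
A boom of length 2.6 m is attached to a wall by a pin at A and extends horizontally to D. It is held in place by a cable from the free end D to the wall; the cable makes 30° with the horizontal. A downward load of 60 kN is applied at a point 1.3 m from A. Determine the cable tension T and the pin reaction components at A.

ΣM about A: T·sin30°·2.6 − 60·1.3 = 0 → T = 78/(2.6·0.5) = 60.00 kN.
ΣF_x = 0: A_x − T·cos30° = 0 → A_x = 60 × 0.866025 = 51.96 kN.
ΣF_y = 0: A_y + T·sin30° − 60 = 0 → A_y = 60 − 60 × 0.5 = 30.00 kN.

T = 60.00 kN, A_x = 51.96 kN, A_y = 30.00 kN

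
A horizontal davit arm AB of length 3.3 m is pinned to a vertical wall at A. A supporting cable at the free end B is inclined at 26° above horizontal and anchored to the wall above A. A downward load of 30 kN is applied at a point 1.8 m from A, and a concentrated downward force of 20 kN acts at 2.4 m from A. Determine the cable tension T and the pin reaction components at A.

T = 70.51 kN, A_x = 63.37 kN, A_y = 19.09 kN

ΣM about A: T·sin26°·3.3 − 30·1.8 − 20·2.4 = 0 → T = 102/(3.3·0.438371) = 70.509 ≈ 70.51 kN.
ΣF_x = 0: A_x − T·cos26° = 0 → A_x = 70.509 × 0.898794 = 63.37 kN.
ΣF_y = 0: A_y + T·sin26° − 30 − 20 = 0 → A_y = 50 − 70.509 × 0.438371 = 19.09 kN.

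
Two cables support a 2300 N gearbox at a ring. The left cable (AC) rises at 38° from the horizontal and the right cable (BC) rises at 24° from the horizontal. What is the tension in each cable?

ΣF_x = 0: −T_AC·cos38° + T_BC·cos24° = 0 → T_BC = 0.862585·T_AC.
ΣF_y = 0: T_AC·sin38° + T_BC·sin24° = 2300.
Substitute: T_AC·(0.615661 + 0.862585·0.406737) = 2300 → T_AC = 2379.71 ≈ 2380 N.
Then T_BC = 0.862585 × 2379.71 = 2053 N.

T_AC = 2380 N, T_BC = 2053 N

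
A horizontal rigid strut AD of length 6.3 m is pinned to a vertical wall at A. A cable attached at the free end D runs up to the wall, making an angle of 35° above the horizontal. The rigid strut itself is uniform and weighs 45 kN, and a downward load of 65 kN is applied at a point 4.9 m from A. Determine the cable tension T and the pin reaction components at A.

ΣM about A: T·sin35°·6.3 − 45·3.15 − 65·4.9 = 0 → T = 460.25/(6.3·0.573576) = 127.369 ≈ 127.4 kN.
ΣF_x = 0: A_x − T·cos35° = 0 → A_x = 127.369 × 0.819152 = 104.3 kN.
ΣF_y = 0: A_y + T·sin35° − 45 − 65 = 0 → A_y = 110 − 127.369 × 0.573576 = 36.94 kN.

T = 127.4 kN, A_x = 104.3 kN, A_y = 36.94 kN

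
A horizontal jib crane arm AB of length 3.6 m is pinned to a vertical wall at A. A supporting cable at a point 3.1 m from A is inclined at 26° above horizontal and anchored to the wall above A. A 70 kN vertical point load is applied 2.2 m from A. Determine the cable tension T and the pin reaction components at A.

T = 113.3 kN, A_x = 101.9 kN, A_y = 20.32 kN

ΣM about A: T·sin26°·3.1 − 70·2.2 = 0 → T = 154/(3.1·0.438371) = 113.323 ≈ 113.3 kN.
ΣF_x = 0: A_x − T·cos26° = 0 → A_x = 113.323 × 0.898794 = 101.9 kN.
ΣF_y = 0: A_y + T·sin26° − 70 = 0 → A_y = 70 − 113.323 × 0.438371 = 20.32 kN.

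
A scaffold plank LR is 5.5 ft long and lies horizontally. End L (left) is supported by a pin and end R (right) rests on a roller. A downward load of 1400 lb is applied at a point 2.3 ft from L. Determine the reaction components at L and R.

ΣM about L: R_y·5.5 − 1400·2.3 = 0 → R_y = 3220/5.5 = 585.455 ≈ 585.5 lb.
ΣF_y = 0: L_y + 585.455 − 1400 = 0 → L_y = 814.5 lb.
ΣF_x = 0: no horizontal applied forces, so L_x = 0.

L_x = 0, L_y = 814.5 lb, R_y = 585.5 lb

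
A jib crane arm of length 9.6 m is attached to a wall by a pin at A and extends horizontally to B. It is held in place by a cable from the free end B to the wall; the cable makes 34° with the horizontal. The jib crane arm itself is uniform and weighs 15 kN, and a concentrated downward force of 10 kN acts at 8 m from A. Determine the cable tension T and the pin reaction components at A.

T = 28.31 kN, A_x = 23.47 kN, A_y = 9.167 kN

ΣM about A: T·sin34°·9.6 − 15·4.8 − 10·8 = 0 → T = 152/(9.6·0.559193) = 28.3146 ≈ 28.31 kN.
ΣF_x = 0: A_x − T·cos34° = 0 → A_x = 28.3146 × 0.829038 = 23.47 kN.
ΣF_y = 0: A_y + T·sin34° − 15 − 10 = 0 → A_y = 25 − 28.3146 × 0.559193 = 9.167 kN.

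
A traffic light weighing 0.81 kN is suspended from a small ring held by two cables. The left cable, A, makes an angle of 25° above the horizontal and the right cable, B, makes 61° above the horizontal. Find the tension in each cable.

ΣF_x = 0: −T_A·cos25° + T_B·cos61° = 0 → T_B = 1.86941·T_A.
ΣF_y = 0: T_A·sin25° + T_B·sin61° = 0.81.
Substitute: T_A·(0.422618 + 1.86941·0.87462) = 0.81 → T_A = 0.393655 ≈ 0.3937 kN.
Then T_B = 1.86941 × 0.393655 = 0.7359 kN.

T_A = 0.3937 kN, T_B = 0.7359 kN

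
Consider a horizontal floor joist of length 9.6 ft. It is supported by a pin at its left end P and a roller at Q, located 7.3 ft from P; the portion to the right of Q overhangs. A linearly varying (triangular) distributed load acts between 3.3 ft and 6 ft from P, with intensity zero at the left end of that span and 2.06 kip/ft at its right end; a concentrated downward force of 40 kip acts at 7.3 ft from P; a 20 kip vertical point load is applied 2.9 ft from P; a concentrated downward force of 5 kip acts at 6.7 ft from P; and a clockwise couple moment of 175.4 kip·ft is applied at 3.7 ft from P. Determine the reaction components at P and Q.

Resultant of the triangular load: ½ × 2.06 × 2.7 = 2.781 kip, acting at 5.1 ft from P (one-third of the span from the peak).
ΣM about P: Q_y·7.3 − (½·2.06·2.7)·5.1 − 40·7.3 − 20·2.9 − 5·6.7 − 175.4 = 0 → Q_y = 573.0831/7.3 = 78.5045 ≈ 78.50 kip.
ΣF_y = 0: P_y + 78.5045 − ½·2.06·2.7 − 40 − 20 − 5 = 0 → P_y = -10.72 kip.
ΣF_x = 0: no horizontal applied forces, so P_x = 0.

P_x = 0, P_y = -10.72 kip, Q_y = 78.50 kip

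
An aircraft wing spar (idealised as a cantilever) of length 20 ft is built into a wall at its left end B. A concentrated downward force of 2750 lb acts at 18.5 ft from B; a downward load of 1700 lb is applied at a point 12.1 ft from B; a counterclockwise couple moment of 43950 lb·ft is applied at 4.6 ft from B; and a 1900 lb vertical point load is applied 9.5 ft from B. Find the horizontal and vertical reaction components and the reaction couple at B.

B_x = 0, B_y = 6350 lb, M_B = 45540 lb·ft

ΣF_x = 0: B_x = 0.
ΣF_y = 0: B_y − 2750 − 1700 − 1900 = 0 → B_y = 6350 lb.
ΣM about B: M_B − 2750·18.5 − 1700·12.1 + 43950 − 1900·9.5 = 0 → M_B = 45540 lb·ft.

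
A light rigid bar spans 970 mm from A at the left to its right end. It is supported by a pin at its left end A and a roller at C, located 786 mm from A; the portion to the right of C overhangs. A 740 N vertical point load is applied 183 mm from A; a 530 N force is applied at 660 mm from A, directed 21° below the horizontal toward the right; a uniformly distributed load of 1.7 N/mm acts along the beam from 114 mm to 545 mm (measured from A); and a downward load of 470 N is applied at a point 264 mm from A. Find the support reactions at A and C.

A_x = -494.8 N, A_y = 1336 N, C_y = 796.8 N

Resultant of the distributed load: 1.7 × 431 = 732.7 N at 329.5 mm from A.
ΣM about A: C_y·786 − 740·183 − 530·sin21°·660 − (1.7·431)·329.5 − 470·264 = 0 → C_y = 626282/786 = 796.796 ≈ 796.8 N.
ΣF_y = 0: A_y + 796.796 − 740 − 530·sin21° − 1.7·431 − 470 = 0 → A_y = 1336 N.
ΣF_x = 0: A_x + 530·cos21° = 0 → A_x = -494.8 N.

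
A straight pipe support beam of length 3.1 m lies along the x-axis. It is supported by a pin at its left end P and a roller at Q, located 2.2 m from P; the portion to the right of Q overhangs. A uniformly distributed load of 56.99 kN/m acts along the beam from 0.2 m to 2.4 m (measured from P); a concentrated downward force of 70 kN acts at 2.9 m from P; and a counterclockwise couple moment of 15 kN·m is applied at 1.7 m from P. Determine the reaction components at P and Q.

P_x = 0, P_y = 35.84 kN, Q_y = 159.5 kN

Resultant of the distributed load: 56.99 × 2.2 = 125.378 kN at 1.3 m from P.
Moments about P: Q_y·2.2 − (56.99·2.2)·1.3 − 70·2.9 + 15 = 0 → Q_y = 350.9914/2.2 = 159.542 ≈ 159.5 kN.
ΣF_y = 0: P_y + 159.542 − 56.99·2.2 − 70 = 0 → P_y = 35.84 kN.
ΣF_x = 0: no horizontal applied forces, so P_x = 0.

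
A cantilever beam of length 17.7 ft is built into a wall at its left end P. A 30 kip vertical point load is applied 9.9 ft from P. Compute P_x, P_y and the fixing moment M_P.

P_x = 0, P_y = 30.00 kip, M_P = 297.0 kip·ft

ΣF_x = 0: P_x = 0.
ΣF_y = 0: P_y − 30 = 0 → P_y = 30.00 kip.
ΣM about P: M_P − 30·9.9 = 0 → M_P = 297.0 kip·ft.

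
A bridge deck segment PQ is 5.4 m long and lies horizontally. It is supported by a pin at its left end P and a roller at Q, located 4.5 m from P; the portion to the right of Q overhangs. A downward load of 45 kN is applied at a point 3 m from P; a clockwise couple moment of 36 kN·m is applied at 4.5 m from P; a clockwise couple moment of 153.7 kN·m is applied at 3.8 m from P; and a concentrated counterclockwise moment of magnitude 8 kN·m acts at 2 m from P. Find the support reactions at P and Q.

Moments about P: Q_y·4.5 − 45·3 − 36 − 153.7 + 8 = 0 → Q_y = 316.7/4.5 = 70.3778 ≈ 70.38 kN.
ΣF_y = 0: P_y + 70.3778 − 45 = 0 → P_y = -25.38 kN.
ΣF_x = 0: no horizontal applied forces, so P_x = 0.

P_x = 0, P_y = -25.38 kN, Q_y = 70.38 kN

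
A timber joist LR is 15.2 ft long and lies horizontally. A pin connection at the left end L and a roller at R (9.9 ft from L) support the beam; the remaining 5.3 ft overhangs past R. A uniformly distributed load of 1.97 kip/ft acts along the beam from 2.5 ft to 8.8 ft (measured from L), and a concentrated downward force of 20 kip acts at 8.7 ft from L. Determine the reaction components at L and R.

L_x = 0, L_y = 7.752 kip, R_y = 24.66 kip

Resultant of the distributed load: 1.97 × 6.3 = 12.411 kip at 5.65 ft from L.
ΣM about L: R_y·9.9 − (1.97·6.3)·5.65 − 20·8.7 = 0 → R_y = 244.12215/9.9 = 24.6588 ≈ 24.66 kip.
ΣF_y = 0: L_y + 24.6588 − 1.97·6.3 − 20 = 0 → L_y = 7.752 kip.
ΣF_x = 0: no horizontal applied forces, so L_x = 0.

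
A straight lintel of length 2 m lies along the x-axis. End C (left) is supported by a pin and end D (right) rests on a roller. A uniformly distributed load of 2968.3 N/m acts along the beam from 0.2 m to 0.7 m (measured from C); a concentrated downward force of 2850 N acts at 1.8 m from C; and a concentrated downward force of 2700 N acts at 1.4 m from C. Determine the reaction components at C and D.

Resultant of the distributed load: 2968.3 × 0.5 = 1484.15 N at 0.45 m from C.
Taking moments about C: D_y·2 − (2968.3·0.5)·0.45 − 2850·1.8 − 2700·1.4 = 0 → D_y = 9577.8675/2 = 4788.93 ≈ 4789 N.
ΣF_y = 0: C_y + 4788.93 − 2968.3·0.5 − 2850 − 2700 = 0 → C_y = 2245 N.
ΣF_x = 0: no horizontal applied forces, so C_x = 0.

C_x = 0, C_y = 2245 N, D_y = 4789 N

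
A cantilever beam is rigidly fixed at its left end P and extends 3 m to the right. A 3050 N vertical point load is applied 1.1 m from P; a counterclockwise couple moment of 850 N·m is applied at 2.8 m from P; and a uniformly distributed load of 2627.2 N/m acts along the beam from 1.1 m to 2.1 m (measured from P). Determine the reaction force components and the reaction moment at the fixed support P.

Resultant of the distributed load: 2627.2 × 1 = 2627.2 N at 1.6 m from P.
ΣF_x = 0: P_x = 0.
ΣF_y = 0: P_y − 3050 − 2627.2·1 = 0 → P_y = 5677 N.
ΣM about P: M_P − 3050·1.1 + 850 − (2627.2·1)·1.6 = 0 → M_P = 6709 N·m.

P_x = 0, P_y = 5677 N, M_P = 6709 N·m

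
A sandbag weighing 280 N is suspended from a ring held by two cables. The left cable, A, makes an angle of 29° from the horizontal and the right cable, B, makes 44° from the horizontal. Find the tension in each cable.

ΣF_x = 0: −T_A·cos29° + T_B·cos44° = 0 → T_B = 1.21586·T_A.
ΣF_y = 0: T_A·sin29° + T_B·sin44° = 280.
Substitute: T_A·(0.48481 + 1.21586·0.694658) = 280 → T_A = 210.619 ≈ 210.6 N.
Then T_B = 1.21586 × 210.619 = 256.1 N.

T_A = 210.6 N, T_B = 256.1 N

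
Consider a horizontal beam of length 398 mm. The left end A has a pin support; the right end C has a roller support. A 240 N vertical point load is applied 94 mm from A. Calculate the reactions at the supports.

ΣM about A: C_y·398 − 240·94 = 0 → C_y = 22560/398 = 56.6834 ≈ 56.68 N.
ΣF_y = 0: A_y + 56.6834 − 240 = 0 → A_y = 183.3 N.
ΣF_x = 0: no horizontal applied forces, so A_x = 0.

A_x = 0, A_y = 183.3 N, C_y = 56.68 N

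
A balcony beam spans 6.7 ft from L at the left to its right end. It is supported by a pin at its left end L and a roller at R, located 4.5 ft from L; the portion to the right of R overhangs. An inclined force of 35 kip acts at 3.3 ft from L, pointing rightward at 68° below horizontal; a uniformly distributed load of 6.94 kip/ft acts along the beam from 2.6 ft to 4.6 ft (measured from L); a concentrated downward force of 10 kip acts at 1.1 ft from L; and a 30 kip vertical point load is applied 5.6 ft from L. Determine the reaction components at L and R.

Resultant of the distributed load: 6.94 × 2 = 13.88 kip at 3.6 ft from L.
ΣM about L: R_y·4.5 − 35·sin68°·3.3 − (6.94·2)·3.6 − 10·1.1 − 30·5.6 = 0 → R_y = 336.058/4.5 = 74.6796 ≈ 74.68 kip.
ΣF_y = 0: L_y + 74.6796 − 35·sin68° − 6.94·2 − 10 − 30 = 0 → L_y = 11.65 kip.
ΣF_x = 0: L_x + 35·cos68° = 0 → L_x = -13.11 kip.

L_x = -13.11 kip, L_y = 11.65 kip, R_y = 74.68 kip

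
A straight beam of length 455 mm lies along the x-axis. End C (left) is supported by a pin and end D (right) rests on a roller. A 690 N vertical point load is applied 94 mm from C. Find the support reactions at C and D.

C_x = 0, C_y = 547.5 N, D_y = 142.5 N

Taking moments about C: D_y·455 − 690·94 = 0 → D_y = 64860/455 = 142.549 ≈ 142.5 N.
ΣF_y = 0: C_y + 142.549 − 690 = 0 → C_y = 547.5 N.
ΣF_x = 0: no horizontal applied forces, so C_x = 0.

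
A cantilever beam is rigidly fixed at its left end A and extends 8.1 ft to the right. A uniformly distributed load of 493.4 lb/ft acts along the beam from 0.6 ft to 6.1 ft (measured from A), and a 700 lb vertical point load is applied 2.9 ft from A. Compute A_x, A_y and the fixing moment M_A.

A_x = 0, A_y = 3414 lb, M_A = 11120 lb·ft

Resultant of the distributed load: 493.4 × 5.5 = 2713.7 lb at 3.35 ft from A.
ΣF_x = 0: A_x = 0.
ΣF_y = 0: A_y − 493.4·5.5 − 700 = 0 → A_y = 3414 lb.
ΣM about A: M_A − (493.4·5.5)·3.35 − 700·2.9 = 0 → M_A = 11120 lb·ft.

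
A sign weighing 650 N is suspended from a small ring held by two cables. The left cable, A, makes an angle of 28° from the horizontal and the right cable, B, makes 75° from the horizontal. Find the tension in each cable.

ΣF_x = 0: −T_A·cos28° + T_B·cos75° = 0 → T_B = 3.41145·T_A.
ΣF_y = 0: T_A·sin28° + T_B·sin75° = 650.
Substitute: T_A·(0.469472 + 3.41145·0.965926) = 650 → T_A = 172.657 ≈ 172.7 N.
Then T_B = 3.41145 × 172.657 = 589.0 N.

T_A = 172.7 N, T_B = 589.0 N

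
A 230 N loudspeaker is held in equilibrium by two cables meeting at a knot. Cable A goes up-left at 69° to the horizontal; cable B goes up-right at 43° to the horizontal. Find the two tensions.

ΣF_x = 0: −T_A·cos69° + T_B·cos43° = 0 → T_B = 0.490006·T_A.
ΣF_y = 0: T_A·sin69° + T_B·sin43° = 230.
Substitute: T_A·(0.93358 + 0.490006·0.681998) = 230 → T_A = 181.422 ≈ 181.4 N.
Then T_B = 0.490006 × 181.422 = 88.90 N.

T_A = 181.4 N, T_B = 88.90 N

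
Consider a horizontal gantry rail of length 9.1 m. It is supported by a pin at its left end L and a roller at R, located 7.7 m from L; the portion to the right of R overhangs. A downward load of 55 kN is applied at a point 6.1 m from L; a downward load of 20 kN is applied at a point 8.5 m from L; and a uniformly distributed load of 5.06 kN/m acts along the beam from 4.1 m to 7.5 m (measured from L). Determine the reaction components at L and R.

Resultant of the distributed load: 5.06 × 3.4 = 17.204 kN at 5.8 m from L.
Taking moments about L: R_y·7.7 − 55·6.1 − 20·8.5 − (5.06·3.4)·5.8 = 0 → R_y = 605.2832/7.7 = 78.6082 ≈ 78.61 kN.
ΣF_y = 0: L_y + 78.6082 − 55 − 20 − 5.06·3.4 = 0 → L_y = 13.60 kN.
ΣF_x = 0: no horizontal applied forces, so L_x = 0.

L_x = 0, L_y = 13.60 kN, R_y = 78.61 kN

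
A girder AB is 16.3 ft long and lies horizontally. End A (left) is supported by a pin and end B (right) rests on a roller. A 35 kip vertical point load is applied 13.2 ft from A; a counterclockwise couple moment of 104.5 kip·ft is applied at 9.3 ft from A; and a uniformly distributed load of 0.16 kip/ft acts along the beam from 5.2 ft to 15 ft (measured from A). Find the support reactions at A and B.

A_x = 0, A_y = 13.66 kip, B_y = 22.90 kip

Resultant of the distributed load: 0.16 × 9.8 = 1.568 kip at 10.1 ft from A.
Taking moments about A: B_y·16.3 − 35·13.2 + 104.5 − (0.16·9.8)·10.1 = 0 → B_y = 373.3368/16.3 = 22.9041 ≈ 22.90 kip.
ΣF_y = 0: A_y + 22.9041 − 35 − 0.16·9.8 = 0 → A_y = 13.66 kip.
ΣF_x = 0: no horizontal applied forces, so A_x = 0.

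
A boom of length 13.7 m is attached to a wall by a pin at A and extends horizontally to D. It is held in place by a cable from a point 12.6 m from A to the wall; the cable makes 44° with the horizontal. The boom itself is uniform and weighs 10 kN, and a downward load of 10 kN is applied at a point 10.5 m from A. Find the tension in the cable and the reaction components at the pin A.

T = 19.82 kN, A_x = 14.26 kN, A_y = 6.230 kN

ΣM about A: T·sin44°·12.6 − 10·6.85 − 10·10.5 = 0 → T = 173.5/(12.6·0.694658) = 19.8225 ≈ 19.82 kN.
ΣF_x = 0: A_x − T·cos44° = 0 → A_x = 19.8225 × 0.71934 = 14.26 kN.
ΣF_y = 0: A_y + T·sin44° − 10 − 10 = 0 → A_y = 20 − 19.8225 × 0.694658 = 6.230 kN.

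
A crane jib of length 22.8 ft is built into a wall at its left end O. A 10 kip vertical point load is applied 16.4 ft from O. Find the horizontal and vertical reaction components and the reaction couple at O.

ΣF_x = 0: O_x = 0.
ΣF_y = 0: O_y − 10 = 0 → O_y = 10.00 kip.
ΣM about O: M_O − 10·16.4 = 0 → M_O = 164.0 kip·ft.

O_x = 0, O_y = 10.00 kip, M_O = 164.0 kip·ft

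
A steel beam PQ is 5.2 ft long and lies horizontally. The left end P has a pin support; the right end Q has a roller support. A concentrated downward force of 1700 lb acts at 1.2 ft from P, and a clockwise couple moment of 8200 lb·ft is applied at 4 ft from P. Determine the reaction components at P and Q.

Moments about P: Q_y·5.2 − 1700·1.2 − 8200 = 0 → Q_y = 10240/5.2 = 1969.23 ≈ 1969 lb.
ΣF_y = 0: P_y + 1969.23 − 1700 = 0 → P_y = -269.2 lb.
ΣF_x = 0: no horizontal applied forces, so P_x = 0.

P_x = 0, P_y = -269.2 lb, Q_y = 1969 lb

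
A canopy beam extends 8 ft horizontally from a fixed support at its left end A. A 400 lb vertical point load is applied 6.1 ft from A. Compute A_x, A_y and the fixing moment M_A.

ΣF_x = 0: A_x = 0.
ΣF_y = 0: A_y − 400 = 0 → A_y = 400.0 lb.
ΣM about A: M_A − 400·6.1 = 0 → M_A = 2440 lb·ft.

A_x = 0, A_y = 400.0 lb, M_A = 2440 lb·ft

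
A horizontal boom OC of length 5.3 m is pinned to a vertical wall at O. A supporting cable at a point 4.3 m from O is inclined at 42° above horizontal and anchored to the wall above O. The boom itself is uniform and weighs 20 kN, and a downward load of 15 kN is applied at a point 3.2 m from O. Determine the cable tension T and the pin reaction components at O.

ΣM about O: T·sin42°·4.3 − 20·2.65 − 15·3.2 = 0 → T = 101/(4.3·0.669131) = 35.1028 ≈ 35.10 kN.
ΣF_x = 0: O_x − T·cos42° = 0 → O_x = 35.1028 × 0.743145 = 26.09 kN.
ΣF_y = 0: O_y + T·sin42° − 20 − 15 = 0 → O_y = 35 − 35.1028 × 0.669131 = 11.51 kN.

T = 35.10 kN, O_x = 26.09 kN, O_y = 11.51 kN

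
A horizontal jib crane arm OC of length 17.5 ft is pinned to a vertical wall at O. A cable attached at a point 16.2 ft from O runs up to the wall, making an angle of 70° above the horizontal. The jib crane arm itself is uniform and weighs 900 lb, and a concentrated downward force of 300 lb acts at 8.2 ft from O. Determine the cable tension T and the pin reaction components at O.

T = 678.9 lb, O_x = 232.2 lb, O_y = 562.0 lb

ΣM about O: T·sin70°·16.2 − 900·8.75 − 300·8.2 = 0 → T = 10335/(16.2·0.939693) = 678.906 ≈ 678.9 lb.
ΣF_x = 0: O_x − T·cos70° = 0 → O_x = 678.906 × 0.34202 = 232.2 lb.
ΣF_y = 0: O_y + T·sin70° − 900 − 300 = 0 → O_y = 1200 − 678.906 × 0.939693 = 562.0 lb.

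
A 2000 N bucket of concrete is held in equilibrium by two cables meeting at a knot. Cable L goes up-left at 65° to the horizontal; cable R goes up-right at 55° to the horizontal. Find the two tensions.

T_L = 1325 N, T_R = 976.0 N

ΣF_x = 0: −T_L·cos65° + T_R·cos55° = 0 → T_R = 0.736812·T_L.
ΣF_y = 0: T_L·sin65° + T_R·sin55° = 2000.
Substitute: T_L·(0.906308 + 0.736812·0.819152) = 2000 → T_L = 1324.62 ≈ 1325 N.
Then T_R = 0.736812 × 1324.62 = 976.0 N.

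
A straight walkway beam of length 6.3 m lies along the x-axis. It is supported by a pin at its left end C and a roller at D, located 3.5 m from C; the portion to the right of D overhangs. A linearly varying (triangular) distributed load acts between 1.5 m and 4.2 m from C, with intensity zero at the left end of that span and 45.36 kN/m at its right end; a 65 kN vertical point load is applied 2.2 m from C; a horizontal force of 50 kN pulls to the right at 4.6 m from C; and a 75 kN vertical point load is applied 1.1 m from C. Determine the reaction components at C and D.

Resultant of the triangular load: ½ × 45.36 × 2.7 = 61.236 kN, acting at 3.3 m from C (one-third of the span from the peak).
Moments about C: D_y·3.5 − (½·45.36·2.7)·3.3 − 65·2.2 − 75·1.1 = 0 → D_y = 427.5788/3.5 = 122.165 ≈ 122.2 kN.
ΣF_y = 0: C_y + 122.165 − ½·45.36·2.7 − 65 − 75 = 0 → C_y = 79.07 kN.
ΣF_x = 0: C_x + 50 = 0 → C_x = -50.00 kN.

C_x = -50.00 kN, C_y = 79.07 kN, D_y = 122.2 kN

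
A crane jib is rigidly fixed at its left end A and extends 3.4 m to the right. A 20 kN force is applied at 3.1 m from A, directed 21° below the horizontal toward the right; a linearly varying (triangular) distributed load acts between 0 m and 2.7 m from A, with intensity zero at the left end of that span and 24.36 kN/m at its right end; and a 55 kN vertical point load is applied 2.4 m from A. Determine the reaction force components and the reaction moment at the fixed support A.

Resultant of the triangular load: ½ × 24.36 × 2.7 = 32.886 kN, acting at 1.8 m from A (one-third of the span from the peak).
ΣF_x = 0: A_x + 20·cos21° = 0 → A_x = -18.67 kN.
ΣF_y = 0: A_y − 20·sin21° − ½·24.36·2.7 − 55 = 0 → A_y = 95.05 kN.
ΣM about A: M_A − 20·sin21°·3.1 − (½·24.36·2.7)·1.8 − 55·2.4 = 0 → M_A = 213.4 kN·m.

A_x = -18.67 kN, A_y = 95.05 kN, M_A = 213.4 kN·m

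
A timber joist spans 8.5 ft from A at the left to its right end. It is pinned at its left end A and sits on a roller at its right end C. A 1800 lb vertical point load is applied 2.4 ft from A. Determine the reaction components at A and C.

A_x = 0, A_y = 1292 lb, C_y = 508.2 lb

ΣM about A: C_y·8.5 − 1800·2.4 = 0 → C_y = 4320/8.5 = 508.235 ≈ 508.2 lb.
ΣF_y = 0: A_y + 508.235 − 1800 = 0 → A_y = 1292 lb.
ΣF_x = 0: no horizontal applied forces, so A_x = 0.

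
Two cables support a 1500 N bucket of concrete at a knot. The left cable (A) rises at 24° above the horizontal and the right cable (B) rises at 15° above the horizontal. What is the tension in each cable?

ΣF_x = 0: −T_A·cos24° + T_B·cos15° = 0 → T_B = 0.945772·T_A.
ΣF_y = 0: T_A·sin24° + T_B·sin15° = 1500.
Substitute: T_A·(0.406737 + 0.945772·0.258819) = 1500 → T_A = 2302.31 ≈ 2302 N.
Then T_B = 0.945772 × 2302.31 = 2177 N.

T_A = 2302 N, T_B = 2177 N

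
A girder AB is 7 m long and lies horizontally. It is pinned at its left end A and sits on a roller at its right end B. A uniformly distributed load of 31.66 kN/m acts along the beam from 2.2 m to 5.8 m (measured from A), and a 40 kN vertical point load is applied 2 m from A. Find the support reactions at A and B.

A_x = 0, A_y = 77.42 kN, B_y = 76.56 kN

Resultant of the distributed load: 31.66 × 3.6 = 113.976 kN at 4 m from A.
Moments about A: B_y·7 − (31.66·3.6)·4 − 40·2 = 0 → B_y = 535.904/7 = 76.5577 ≈ 76.56 kN.
ΣF_y = 0: A_y + 76.5577 − 31.66·3.6 − 40 = 0 → A_y = 77.42 kN.
ΣF_x = 0: no horizontal applied forces, so A_x = 0.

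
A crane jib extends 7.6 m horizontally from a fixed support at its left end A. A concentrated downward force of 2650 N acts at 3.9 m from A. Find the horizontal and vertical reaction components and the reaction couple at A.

A_x = 0, A_y = 2650 N, M_A = 10340 N·m

ΣF_x = 0: A_x = 0.
ΣF_y = 0: A_y − 2650 = 0 → A_y = 2650 N.
ΣM about A: M_A − 2650·3.9 = 0 → M_A = 10340 N·m.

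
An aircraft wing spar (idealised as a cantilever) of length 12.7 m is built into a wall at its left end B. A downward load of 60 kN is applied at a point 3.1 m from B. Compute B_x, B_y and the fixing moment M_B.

ΣF_x = 0: B_x = 0.
ΣF_y = 0: B_y − 60 = 0 → B_y = 60.00 kN.
ΣM about B: M_B − 60·3.1 = 0 → M_B = 186.0 kN·m.

B_x = 0, B_y = 60.00 kN, M_B = 186.0 kN·m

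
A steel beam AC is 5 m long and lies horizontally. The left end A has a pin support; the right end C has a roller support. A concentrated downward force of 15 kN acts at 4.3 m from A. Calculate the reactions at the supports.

Taking moments about A: C_y·5 − 15·4.3 = 0 → C_y = 64.5/5 = 12.90 kN.
ΣF_y = 0: A_y + 12.9 − 15 = 0 → A_y = 2.100 kN.
ΣF_x = 0: no horizontal applied forces, so A_x = 0.

A_x = 0, A_y = 2.100 kN, C_y = 12.90 kN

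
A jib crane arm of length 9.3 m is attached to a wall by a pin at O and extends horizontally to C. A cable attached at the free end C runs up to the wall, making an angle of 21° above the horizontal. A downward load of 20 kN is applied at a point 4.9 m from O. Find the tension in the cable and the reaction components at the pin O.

ΣM about O: T·sin21°·9.3 − 20·4.9 = 0 → T = 98/(9.3·0.358368) = 29.4045 ≈ 29.40 kN.
ΣF_x = 0: O_x − T·cos21° = 0 → O_x = 29.4045 × 0.93358 = 27.45 kN.
ΣF_y = 0: O_y + T·sin21° − 20 = 0 → O_y = 20 − 29.4045 × 0.358368 = 9.462 kN.

T = 29.40 kN, O_x = 27.45 kN, O_y = 9.462 kN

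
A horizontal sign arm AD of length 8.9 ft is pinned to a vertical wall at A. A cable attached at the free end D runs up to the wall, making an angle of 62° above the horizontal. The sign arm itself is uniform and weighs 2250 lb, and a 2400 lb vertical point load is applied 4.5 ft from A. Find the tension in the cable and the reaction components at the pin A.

ΣM about A: T·sin62°·8.9 − 2250·4.45 − 2400·4.5 = 0 → T = 20812.5/(8.9·0.882948) = 2648.49 ≈ 2648 lb.
ΣF_x = 0: A_x − T·cos62° = 0 → A_x = 2648.49 × 0.469472 = 1243 lb.
ΣF_y = 0: A_y + T·sin62° − 2250 − 2400 = 0 → A_y = 4650 − 2648.49 × 0.882948 = 2312 lb.

T = 2648 lb, A_x = 1243 lb, A_y = 2312 lb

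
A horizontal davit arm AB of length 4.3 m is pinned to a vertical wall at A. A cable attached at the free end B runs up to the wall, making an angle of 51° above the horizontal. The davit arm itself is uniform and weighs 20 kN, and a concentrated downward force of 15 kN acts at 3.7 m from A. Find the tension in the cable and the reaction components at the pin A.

T = 29.48 kN, A_x = 18.55 kN, A_y = 12.09 kN

ΣM about A: T·sin51°·4.3 − 20·2.15 − 15·3.7 = 0 → T = 98.5/(4.3·0.777146) = 29.4758 ≈ 29.48 kN.
ΣF_x = 0: A_x − T·cos51° = 0 → A_x = 29.4758 × 0.62932 = 18.55 kN.
ΣF_y = 0: A_y + T·sin51° − 20 − 15 = 0 → A_y = 35 − 29.4758 × 0.777146 = 12.09 kN.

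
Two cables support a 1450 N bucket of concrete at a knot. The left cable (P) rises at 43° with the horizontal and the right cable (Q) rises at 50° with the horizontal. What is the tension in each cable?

ΣF_x = 0: −T_P·cos43° + T_Q·cos50° = 0 → T_Q = 1.13778·T_P.
ΣF_y = 0: T_P·sin43° + T_Q·sin50° = 1450.
Substitute: T_P·(0.681998 + 1.13778·0.766044) = 1450 → T_P = 933.324 ≈ 933.3 N.
Then T_Q = 1.13778 × 933.324 = 1062 N.

T_P = 933.3 N, T_Q = 1062 N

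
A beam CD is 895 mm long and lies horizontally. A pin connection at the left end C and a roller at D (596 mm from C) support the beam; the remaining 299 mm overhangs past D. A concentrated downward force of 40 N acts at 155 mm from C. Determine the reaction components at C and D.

C_x = 0, C_y = 29.60 N, D_y = 10.40 N

Taking moments about C: D_y·596 − 40·155 = 0 → D_y = 6200/596 = 10.4027 ≈ 10.40 N.
ΣF_y = 0: C_y + 10.4027 − 40 = 0 → C_y = 29.60 N.
ΣF_x = 0: no horizontal applied forces, so C_x = 0.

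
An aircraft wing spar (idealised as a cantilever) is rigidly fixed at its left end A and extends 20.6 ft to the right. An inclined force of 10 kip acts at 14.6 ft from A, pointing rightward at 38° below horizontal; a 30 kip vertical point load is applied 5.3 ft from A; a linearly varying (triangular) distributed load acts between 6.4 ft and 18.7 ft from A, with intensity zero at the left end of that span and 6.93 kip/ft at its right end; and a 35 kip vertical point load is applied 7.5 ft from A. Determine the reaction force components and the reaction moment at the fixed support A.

A_x = -7.880 kip, A_y = 113.8 kip, M_A = 1134 kip·ft

Resultant of the triangular load: ½ × 6.93 × 12.3 = 42.6195 kip, acting at 14.6 ft from A (one-third of the span from the peak).
ΣF_x = 0: A_x + 10·cos38° = 0 → A_x = -7.880 kip.
ΣF_y = 0: A_y − 10·sin38° − 30 − ½·6.93·12.3 − 35 = 0 → A_y = 113.8 kip.
ΣM about A: M_A − 10·sin38°·14.6 − 30·5.3 − (½·6.93·12.3)·14.6 − 35·7.5 = 0 → M_A = 1134 kip·ft.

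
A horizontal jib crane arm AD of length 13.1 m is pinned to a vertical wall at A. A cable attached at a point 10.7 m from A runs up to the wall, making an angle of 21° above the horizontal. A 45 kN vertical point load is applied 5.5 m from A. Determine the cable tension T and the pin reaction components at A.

ΣM about A: T·sin21°·10.7 − 45·5.5 = 0 → T = 247.5/(10.7·0.358368) = 64.5449 ≈ 64.54 kN.
ΣF_x = 0: A_x − T·cos21° = 0 → A_x = 64.5449 × 0.93358 = 60.26 kN.
ΣF_y = 0: A_y + T·sin21° − 45 = 0 → A_y = 45 − 64.5449 × 0.358368 = 21.87 kN.

T = 64.54 kN, A_x = 60.26 kN, A_y = 21.87 kN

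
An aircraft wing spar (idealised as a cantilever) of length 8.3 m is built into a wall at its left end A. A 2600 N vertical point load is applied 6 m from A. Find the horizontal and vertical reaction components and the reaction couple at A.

ΣF_x = 0: A_x = 0.
ΣF_y = 0: A_y − 2600 = 0 → A_y = 2600 N.
ΣM about A: M_A − 2600·6 = 0 → M_A = 15600 N·m.

A_x = 0, A_y = 2600 N, M_A = 15600 N·m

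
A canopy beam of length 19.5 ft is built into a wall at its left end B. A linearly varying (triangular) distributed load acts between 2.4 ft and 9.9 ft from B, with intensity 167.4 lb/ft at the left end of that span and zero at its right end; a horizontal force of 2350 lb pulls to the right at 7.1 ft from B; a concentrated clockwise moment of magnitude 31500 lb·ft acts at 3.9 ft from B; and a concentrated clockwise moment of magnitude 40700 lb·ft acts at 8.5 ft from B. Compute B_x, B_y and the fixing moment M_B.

Resultant of the triangular load: ½ × 167.4 × 7.5 = 627.75 lb, acting at 4.9 ft from B (one-third of the span from the peak).
ΣF_x = 0: B_x + 2350 = 0 → B_x = -2350 lb.
ΣF_y = 0: B_y − ½·167.4·7.5 = 0 → B_y = 627.8 lb.
ΣM about B: M_B − (½·167.4·7.5)·4.9 − 31500 − 40700 = 0 → M_B = 75280 lb·ft.

B_x = -2350 lb, B_y = 627.8 lb, M_B = 75280 lb·ft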